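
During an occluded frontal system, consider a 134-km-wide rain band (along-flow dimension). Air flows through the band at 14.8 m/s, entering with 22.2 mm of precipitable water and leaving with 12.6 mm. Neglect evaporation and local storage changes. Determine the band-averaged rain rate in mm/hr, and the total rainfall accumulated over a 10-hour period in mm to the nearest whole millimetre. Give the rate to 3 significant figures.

Column moisture flux per unit crosswind length is F = V × PW.
Inflow: F_in = 14.8 × 22.2 = 328.56 mm·m/s
Outflow: F_out = 14.8 × 12.6 = 186.48 mm·m/s
Steady-state rate R = (F_in − F_out)/L = (328.56 − 186.48) / 134000 m = 1.060e-03 mm/s.
R = 1.060e-03 × 3600 = 3.82 mm/hr.
Over 10 h: total = 3.82 × 10 = 38.2 ≈ 38 mm.

R ≈ 3.82 mm/hr; total ≈ 38 mm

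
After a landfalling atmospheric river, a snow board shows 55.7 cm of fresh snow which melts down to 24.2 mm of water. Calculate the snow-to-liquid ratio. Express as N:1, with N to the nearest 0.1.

ratio ≈ 23.0

Ratio = snow depth / SWE = 557 mm / 24.2 mm = 23.0, i.e. 23.0:1.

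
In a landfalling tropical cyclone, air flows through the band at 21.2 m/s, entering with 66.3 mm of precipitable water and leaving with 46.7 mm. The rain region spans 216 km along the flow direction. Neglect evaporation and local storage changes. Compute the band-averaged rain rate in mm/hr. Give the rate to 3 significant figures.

R ≈ 6.93 mm/hr

Column moisture flux per unit crosswind length is F = V × PW.
Inflow: F_in = 21.2 × 66.3 = 1405.56 mm·m/s
Outflow: F_out = 21.2 × 46.7 = 990.04 mm·m/s
Steady-state rate R = (F_in − F_out)/L = (1405.56 − 990.04) / 216000 m = 1.924e-03 mm/s.
R = 1.924e-03 × 3600 = 6.93 mm/hr.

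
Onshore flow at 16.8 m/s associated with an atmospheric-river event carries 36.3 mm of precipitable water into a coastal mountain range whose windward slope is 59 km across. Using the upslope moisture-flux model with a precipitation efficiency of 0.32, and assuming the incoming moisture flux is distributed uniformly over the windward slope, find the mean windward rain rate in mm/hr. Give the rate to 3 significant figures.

Incoming column moisture flux per unit ridge length: F = V × PW = 16.8 × 36.3 = 609.84 mm·m/s.
Spread over the 59 km slope with efficiency ε = 0.32: R = ε·F/W = 0.32 × 609.84 / 59000 m = 3.308e-03 mm/s.
R = 3.308e-03 × 3600 = 11.9 mm/hr.

R ≈ 11.9 mm/hr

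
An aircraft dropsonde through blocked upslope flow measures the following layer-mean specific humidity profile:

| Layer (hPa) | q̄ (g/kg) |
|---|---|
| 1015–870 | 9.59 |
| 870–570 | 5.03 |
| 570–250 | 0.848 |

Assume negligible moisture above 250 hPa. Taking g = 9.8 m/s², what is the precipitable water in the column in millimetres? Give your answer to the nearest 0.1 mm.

Precipitable water is the column-integrated vapour mass per unit area: PW = (1/g) Σ q̄ Δp, with q in kg/kg and Δp in Pa (1 kg/m² of water = 1 mm).
Layer 1015–870 hPa: Δp = 145 hPa = 14500 Pa, q̄ = 0.00959 kg/kg → 0.00959 × 14500 / 9.8 = 14.19 mm
Layer 870–570 hPa: Δp = 300 hPa = 30000 Pa, q̄ = 0.00503 kg/kg → 0.00503 × 30000 / 9.8 = 15.40 mm
Layer 570–250 hPa: Δp = 320 hPa = 32000 Pa, q̄ = 0.000848 kg/kg → 0.000848 × 32000 / 9.8 = 2.77 mm
PW = 14.19 + 15.40 + 2.77 = 32.36 ≈ 32.4 mm.

PW ≈ 32.4 mm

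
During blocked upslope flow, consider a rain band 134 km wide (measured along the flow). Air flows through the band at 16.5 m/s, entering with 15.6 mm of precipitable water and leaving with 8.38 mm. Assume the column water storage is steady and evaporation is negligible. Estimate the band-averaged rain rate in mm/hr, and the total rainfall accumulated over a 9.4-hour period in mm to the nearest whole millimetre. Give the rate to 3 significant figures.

Column moisture flux per unit crosswind length is F = V × PW.
Inflow: F_in = 16.5 × 15.6 = 257.4 mm·m/s
Outflow: F_out = 16.5 × 8.38 = 138.27 mm·m/s
Steady-state rate R = (F_in − F_out)/L = (257.4 − 138.27) / 134000 m = 8.890e-04 mm/s.
R = 8.890e-04 × 3600 = 3.20 mm/hr.
Over 9.4 h: total = 3.20 × 9.4 = 30.08 ≈ 30 mm.

R ≈ 3.20 mm/hr; total ≈ 30 mm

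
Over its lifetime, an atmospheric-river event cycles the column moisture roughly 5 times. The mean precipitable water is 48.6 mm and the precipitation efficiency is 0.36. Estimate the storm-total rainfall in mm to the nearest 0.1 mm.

rainfall ≈ 87.5 mm

Each cycle deposits ε × PW = 0.36 × 48.6 = 17.496 mm.
Over 5 cycles: 5 × 17.496 = 87.5 mm.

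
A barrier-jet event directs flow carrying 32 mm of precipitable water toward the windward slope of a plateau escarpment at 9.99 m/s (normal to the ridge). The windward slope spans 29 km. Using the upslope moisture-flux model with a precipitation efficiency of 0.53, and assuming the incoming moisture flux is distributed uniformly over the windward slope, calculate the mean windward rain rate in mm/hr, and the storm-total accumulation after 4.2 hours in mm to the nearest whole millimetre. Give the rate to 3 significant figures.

Incoming column moisture flux per unit ridge length: F = V × PW = 9.99 × 32 = 319.68 mm·m/s.
Spread over the 29 km slope with efficiency ε = 0.53: R = ε·F/W = 0.53 × 319.68 / 29000 m = 5.842e-03 mm/s.
R = 5.842e-03 × 3600 = 21.0 mm/hr.
Over 4.2 h: total = 21.0 × 4.2 = 88.2 ≈ 88 mm.

R ≈ 21.0 mm/hr; total ≈ 88 mm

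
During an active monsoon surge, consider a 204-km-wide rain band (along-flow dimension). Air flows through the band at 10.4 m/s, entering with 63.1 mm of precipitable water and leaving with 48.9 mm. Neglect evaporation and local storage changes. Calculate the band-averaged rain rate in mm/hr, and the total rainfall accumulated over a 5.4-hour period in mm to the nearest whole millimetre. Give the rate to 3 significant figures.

Column moisture flux per unit crosswind length is F = V × PW.
Inflow: F_in = 10.4 × 63.1 = 656.24 mm·m/s
Outflow: F_out = 10.4 × 48.9 = 508.56 mm·m/s
Steady-state rate R = (F_in − F_out)/L = (656.24 − 508.56) / 204000 m = 7.239e-04 mm/s.
R = 7.239e-04 × 3600 = 2.61 mm/hr.
Over 5.4 h: total = 2.61 × 5.4 = 14.094 ≈ 14 mm.

R ≈ 2.61 mm/hr; total ≈ 14 mm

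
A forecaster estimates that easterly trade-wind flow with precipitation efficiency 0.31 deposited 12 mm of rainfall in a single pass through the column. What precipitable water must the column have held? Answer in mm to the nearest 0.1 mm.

PW = rainfall / ε = 12 / 0.31 = 38.7 mm.

PW ≈ 38.7 mm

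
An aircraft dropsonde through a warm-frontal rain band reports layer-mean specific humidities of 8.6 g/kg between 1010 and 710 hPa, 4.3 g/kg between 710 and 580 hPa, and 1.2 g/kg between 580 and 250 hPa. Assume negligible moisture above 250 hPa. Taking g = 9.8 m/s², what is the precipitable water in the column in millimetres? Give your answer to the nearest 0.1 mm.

PW ≈ 36.1 mm

Precipitable water is the column-integrated vapour mass per unit area: PW = (1/g) Σ q̄ Δp, with q in kg/kg and Δp in Pa (1 kg/m² of water = 1 mm).
Layer 1010–710 hPa: Δp = 300 hPa = 30000 Pa, q̄ = 0.0086 kg/kg → 0.0086 × 30000 / 9.8 = 26.33 mm
Layer 710–580 hPa: Δp = 130 hPa = 13000 Pa, q̄ = 0.0043 kg/kg → 0.0043 × 13000 / 9.8 = 5.70 mm
Layer 580–250 hPa: Δp = 330 hPa = 33000 Pa, q̄ = 0.0012 kg/kg → 0.0012 × 33000 / 9.8 = 4.04 mm
PW = 26.33 + 5.70 + 4.04 = 36.07 ≈ 36.1 mm.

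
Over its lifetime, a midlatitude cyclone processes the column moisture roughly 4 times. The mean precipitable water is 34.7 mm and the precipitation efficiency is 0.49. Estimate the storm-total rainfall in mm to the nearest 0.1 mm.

rainfall ≈ 68.0 mm

Each cycle deposits ε × PW = 0.49 × 34.7 = 17.003 mm.
Over 4 cycles: 4 × 17.003 = 68.0 mm.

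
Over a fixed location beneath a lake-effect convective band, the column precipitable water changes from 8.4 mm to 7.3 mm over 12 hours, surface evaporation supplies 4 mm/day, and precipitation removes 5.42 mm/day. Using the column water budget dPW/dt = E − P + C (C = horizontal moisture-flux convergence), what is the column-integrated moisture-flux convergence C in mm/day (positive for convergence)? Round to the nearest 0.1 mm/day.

C ≈ -0.8 mm/day

dPW/dt = (7.3 − 8.4) mm / (12/24 day) = -2.200 mm/day.
C = dPW/dt − E + P = (-2.200) − 4 + 5.42 = -0.8 mm/day.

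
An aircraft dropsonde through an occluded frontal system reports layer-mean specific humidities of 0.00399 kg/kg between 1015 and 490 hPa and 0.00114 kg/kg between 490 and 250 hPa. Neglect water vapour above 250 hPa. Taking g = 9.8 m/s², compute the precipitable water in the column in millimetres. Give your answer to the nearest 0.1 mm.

Precipitable water is the column-integrated vapour mass per unit area: PW = (1/g) Σ q̄ Δp, with q in kg/kg and Δp in Pa (1 kg/m² of water = 1 mm).
Layer 1015–490 hPa: Δp = 525 hPa = 52500 Pa, q̄ = 0.00399 kg/kg → 0.00399 × 52500 / 9.8 = 21.38 mm
Layer 490–250 hPa: Δp = 240 hPa = 24000 Pa, q̄ = 0.00114 kg/kg → 0.00114 × 24000 / 9.8 = 2.79 mm
PW = 21.38 + 2.79 = 24.17 ≈ 24.2 mm.

PW ≈ 24.2 mm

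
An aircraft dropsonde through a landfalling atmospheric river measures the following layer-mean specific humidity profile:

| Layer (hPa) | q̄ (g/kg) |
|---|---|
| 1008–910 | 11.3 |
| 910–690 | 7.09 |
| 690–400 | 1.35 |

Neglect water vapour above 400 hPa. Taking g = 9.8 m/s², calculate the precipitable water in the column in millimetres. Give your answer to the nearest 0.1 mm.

Precipitable water is the column-integrated vapour mass per unit area: PW = (1/g) Σ q̄ Δp, with q in kg/kg and Δp in Pa (1 kg/m² of water = 1 mm).
Layer 1008–910 hPa: Δp = 98 hPa = 9800 Pa, q̄ = 0.0113 kg/kg → 0.0113 × 9800 / 9.8 = 11.30 mm
Layer 910–690 hPa: Δp = 220 hPa = 22000 Pa, q̄ = 0.00709 kg/kg → 0.00709 × 22000 / 9.8 = 15.92 mm
Layer 690–400 hPa: Δp = 290 hPa = 29000 Pa, q̄ = 0.00135 kg/kg → 0.00135 × 29000 / 9.8 = 3.99 mm
PW = 11.30 + 15.92 + 3.99 = 31.21 ≈ 31.2 mm.

PW ≈ 31.2 mm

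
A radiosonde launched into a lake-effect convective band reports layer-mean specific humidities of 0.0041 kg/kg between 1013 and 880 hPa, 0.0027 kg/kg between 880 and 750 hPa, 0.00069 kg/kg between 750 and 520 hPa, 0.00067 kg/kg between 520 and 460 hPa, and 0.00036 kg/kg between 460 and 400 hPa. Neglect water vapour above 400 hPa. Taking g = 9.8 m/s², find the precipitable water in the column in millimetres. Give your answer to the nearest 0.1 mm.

PW ≈ 11.4 mm

Precipitable water is the column-integrated vapour mass per unit area: PW = (1/g) Σ q̄ Δp, with q in kg/kg and Δp in Pa (1 kg/m² of water = 1 mm).
Layer 1013–880 hPa: Δp = 133 hPa = 13300 Pa, q̄ = 0.0041 kg/kg → 0.0041 × 13300 / 9.8 = 5.56 mm
Layer 880–750 hPa: Δp = 130 hPa = 13000 Pa, q̄ = 0.0027 kg/kg → 0.0027 × 13000 / 9.8 = 3.58 mm
Layer 750–520 hPa: Δp = 230 hPa = 23000 Pa, q̄ = 0.00069 kg/kg → 0.00069 × 23000 / 9.8 = 1.62 mm
Layer 520–460 hPa: Δp = 60 hPa = 6000 Pa, q̄ = 0.00067 kg/kg → 0.00067 × 6000 / 9.8 = 0.41 mm
Layer 460–400 hPa: Δp = 60 hPa = 6000 Pa, q̄ = 0.00036 kg/kg → 0.00036 × 6000 / 9.8 = 0.22 mm
PW = 5.56 + 3.58 + 1.62 + 0.41 + 0.22 = 11.39 ≈ 11.4 mm.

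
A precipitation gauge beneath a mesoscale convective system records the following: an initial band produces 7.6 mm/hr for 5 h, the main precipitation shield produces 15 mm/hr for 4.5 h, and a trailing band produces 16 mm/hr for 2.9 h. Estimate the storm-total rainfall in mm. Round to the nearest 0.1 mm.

Total = Σ Rᵢ Δtᵢ = 7.6 × 5 + 15 × 4.5 + 16 × 2.9
      = 38 + 67.5 + 46.4 = 151.9 mm.

total ≈ 151.9 mm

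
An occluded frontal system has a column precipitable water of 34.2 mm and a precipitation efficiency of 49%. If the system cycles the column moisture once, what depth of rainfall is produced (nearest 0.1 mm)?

rainfall ≈ 16.8 mm

Rainfall = ε × PW = 0.49 × 34.2 = 16.8 mm.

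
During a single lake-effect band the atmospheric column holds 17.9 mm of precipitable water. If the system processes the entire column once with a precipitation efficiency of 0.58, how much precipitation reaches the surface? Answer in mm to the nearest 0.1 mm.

precipitation ≈ 10.4 mm

Precipitation = ε × PW = 0.58 × 17.9 = 10.4 mm.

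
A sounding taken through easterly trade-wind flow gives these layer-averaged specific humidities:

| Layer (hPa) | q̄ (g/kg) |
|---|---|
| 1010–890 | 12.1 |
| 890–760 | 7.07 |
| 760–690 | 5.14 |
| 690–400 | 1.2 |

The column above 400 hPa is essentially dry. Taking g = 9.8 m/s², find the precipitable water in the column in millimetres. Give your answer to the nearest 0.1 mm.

PW ≈ 31.4 mm

Precipitable water is the column-integrated vapour mass per unit area: PW = (1/g) Σ q̄ Δp, with q in kg/kg and Δp in Pa (1 kg/m² of water = 1 mm).
Layer 1010–890 hPa: Δp = 120 hPa = 12000 Pa, q̄ = 0.0121 kg/kg → 0.0121 × 12000 / 9.8 = 14.82 mm
Layer 890–760 hPa: Δp = 130 hPa = 13000 Pa, q̄ = 0.00707 kg/kg → 0.00707 × 13000 / 9.8 = 9.38 mm
Layer 760–690 hPa: Δp = 70 hPa = 7000 Pa, q̄ = 0.00514 kg/kg → 0.00514 × 7000 / 9.8 = 3.67 mm
Layer 690–400 hPa: Δp = 290 hPa = 29000 Pa, q̄ = 0.0012 kg/kg → 0.0012 × 29000 / 9.8 = 3.55 mm
PW = 14.82 + 9.38 + 3.67 + 3.55 = 31.42 ≈ 31.4 mm.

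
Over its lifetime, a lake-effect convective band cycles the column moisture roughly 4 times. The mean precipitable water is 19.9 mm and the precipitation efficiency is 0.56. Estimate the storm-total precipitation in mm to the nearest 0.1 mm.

Each cycle deposits ε × PW = 0.56 × 19.9 = 11.144 mm.
Over 4 cycles: 4 × 11.144 = 44.6 mm.

precipitation ≈ 44.6 mm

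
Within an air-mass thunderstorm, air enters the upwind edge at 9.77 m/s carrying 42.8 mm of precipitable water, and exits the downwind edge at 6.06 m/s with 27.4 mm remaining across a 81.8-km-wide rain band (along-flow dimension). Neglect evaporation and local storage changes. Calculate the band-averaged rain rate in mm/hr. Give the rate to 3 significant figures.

Column moisture flux per unit crosswind length is F = V × PW.
Inflow: F_in = 9.77 × 42.8 = 418.156 mm·m/s
Outflow: F_out = 6.06 × 27.4 = 166.044 mm·m/s
Steady-state rate R = (F_in − F_out)/L = (418.156 − 166.044) / 81800 m = 3.082e-03 mm/s.
R = 3.082e-03 × 3600 = 11.1 mm/hr.

R ≈ 11.1 mm/hr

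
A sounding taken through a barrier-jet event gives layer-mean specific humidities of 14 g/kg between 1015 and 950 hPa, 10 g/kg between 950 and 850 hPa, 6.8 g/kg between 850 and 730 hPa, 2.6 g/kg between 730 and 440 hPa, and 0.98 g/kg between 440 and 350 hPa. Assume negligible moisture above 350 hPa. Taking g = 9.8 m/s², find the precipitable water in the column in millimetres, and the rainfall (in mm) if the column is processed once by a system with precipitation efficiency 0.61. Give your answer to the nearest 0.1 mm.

PW ≈ 36.4 mm; rainfall ≈ 22.2 mm

Precipitable water is the column-integrated vapour mass per unit area: PW = (1/g) Σ q̄ Δp, with q in kg/kg and Δp in Pa (1 kg/m² of water = 1 mm).
Layer 1015–950 hPa: Δp = 65 hPa = 6500 Pa, q̄ = 0.014 kg/kg → 0.014 × 6500 / 9.8 = 9.29 mm
Layer 950–850 hPa: Δp = 100 hPa = 10000 Pa, q̄ = 0.01 kg/kg → 0.01 × 10000 / 9.8 = 10.20 mm
Layer 850–730 hPa: Δp = 120 hPa = 12000 Pa, q̄ = 0.0068 kg/kg → 0.0068 × 12000 / 9.8 = 8.33 mm
Layer 730–440 hPa: Δp = 290 hPa = 29000 Pa, q̄ = 0.0026 kg/kg → 0.0026 × 29000 / 9.8 = 7.69 mm
Layer 440–350 hPa: Δp = 90 hPa = 9000 Pa, q̄ = 0.00098 kg/kg → 0.00098 × 9000 / 9.8 = 0.90 mm
PW = 9.29 + 10.20 + 8.33 + 7.69 + 0.90 = 36.41 ≈ 36.4 mm.
Rainfall = ε × PW = 0.61 × 36.4 = 22.2 mm.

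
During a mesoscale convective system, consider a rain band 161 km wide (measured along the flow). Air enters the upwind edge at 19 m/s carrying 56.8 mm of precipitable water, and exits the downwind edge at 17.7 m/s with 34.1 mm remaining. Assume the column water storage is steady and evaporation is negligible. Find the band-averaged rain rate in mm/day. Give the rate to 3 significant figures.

Column moisture flux per unit crosswind length is F = V × PW.
Inflow: F_in = 19 × 56.8 = 1079.2 mm·m/s
Outflow: F_out = 17.7 × 34.1 = 603.57 mm·m/s
Steady-state rate R = (F_in − F_out)/L = (1079.2 − 603.57) / 161000 m = 2.954e-03 mm/s.
R = 2.954e-03 × 3600 × 24 = 255 mm/day.

R ≈ 255 mm/day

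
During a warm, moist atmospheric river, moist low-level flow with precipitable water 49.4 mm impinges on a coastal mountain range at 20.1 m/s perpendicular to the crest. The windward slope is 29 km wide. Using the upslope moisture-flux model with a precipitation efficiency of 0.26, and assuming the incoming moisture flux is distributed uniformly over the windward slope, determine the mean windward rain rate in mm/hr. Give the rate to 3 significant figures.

R ≈ 32.0 mm/hr

Incoming column moisture flux per unit ridge length: F = V × PW = 20.1 × 49.4 = 992.94 mm·m/s.
Spread over the 29 km slope with efficiency ε = 0.26: R = ε·F/W = 0.26 × 992.94 / 29000 m = 8.902e-03 mm/s.
R = 8.902e-03 × 3600 = 32.0 mm/hr.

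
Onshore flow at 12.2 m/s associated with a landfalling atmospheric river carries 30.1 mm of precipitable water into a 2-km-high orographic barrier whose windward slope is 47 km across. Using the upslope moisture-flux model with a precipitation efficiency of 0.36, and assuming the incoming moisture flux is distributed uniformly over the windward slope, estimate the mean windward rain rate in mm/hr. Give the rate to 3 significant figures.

R ≈ 10.1 mm/hr

Incoming column moisture flux per unit ridge length: F = V × PW = 12.2 × 30.1 = 367.22 mm·m/s.
Spread over the 47 km slope with efficiency ε = 0.36: R = ε·F/W = 0.36 × 367.22 / 47000 m = 2.813e-03 mm/s.
R = 2.813e-03 × 3600 = 10.1 mm/hr.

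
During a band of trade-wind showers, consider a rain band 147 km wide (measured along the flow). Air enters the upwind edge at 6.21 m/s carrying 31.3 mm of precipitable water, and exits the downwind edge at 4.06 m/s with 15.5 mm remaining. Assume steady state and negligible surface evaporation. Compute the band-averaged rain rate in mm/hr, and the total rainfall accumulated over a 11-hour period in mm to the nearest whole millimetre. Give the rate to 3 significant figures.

R ≈ 3.22 mm/hr; total ≈ 35 mm

Column moisture flux per unit crosswind length is F = V × PW.
Inflow: F_in = 6.21 × 31.3 = 194.373 mm·m/s
Outflow: F_out = 4.06 × 15.5 = 62.93 mm·m/s
Steady-state rate R = (F_in − F_out)/L = (194.373 − 62.93) / 147000 m = 8.942e-04 mm/s.
R = 8.942e-04 × 3600 = 3.22 mm/hr.
Over 11 h: total = 3.22 × 11 = 35.42 ≈ 35 mm.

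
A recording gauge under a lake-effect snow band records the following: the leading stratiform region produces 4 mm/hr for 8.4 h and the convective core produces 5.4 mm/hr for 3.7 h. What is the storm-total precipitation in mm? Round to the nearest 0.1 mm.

total ≈ 53.6 mm

Total = Σ Rᵢ Δtᵢ = 4 × 8.4 + 5.4 × 3.7
      = 33.6 + 19.98 = 53.6 mm.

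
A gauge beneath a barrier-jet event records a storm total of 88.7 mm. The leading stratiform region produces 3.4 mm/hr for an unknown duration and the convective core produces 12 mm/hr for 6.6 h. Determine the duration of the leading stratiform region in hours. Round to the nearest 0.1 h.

duration ≈ 2.8 h

Known phases: 12 × 6.6 = 79.2 mm.
Remaining depth = 88.7 − 79.2 = 9.5 mm.
Duration = 9.5 / 3.4 = 2.8 h.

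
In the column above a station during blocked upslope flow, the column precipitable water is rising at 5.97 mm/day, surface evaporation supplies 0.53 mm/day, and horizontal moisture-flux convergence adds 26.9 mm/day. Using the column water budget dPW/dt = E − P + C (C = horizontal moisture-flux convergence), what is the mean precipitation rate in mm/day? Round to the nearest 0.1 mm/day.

dPW/dt = +5.97 mm/day.
P = E + C − dPW/dt = 0.53 + (26.9) − (+5.97) = 21.5 mm/day.

P ≈ 21.5 mm/day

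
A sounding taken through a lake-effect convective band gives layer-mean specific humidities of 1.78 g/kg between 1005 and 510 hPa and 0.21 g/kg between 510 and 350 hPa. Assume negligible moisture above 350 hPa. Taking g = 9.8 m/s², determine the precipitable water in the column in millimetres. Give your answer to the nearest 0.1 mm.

Precipitable water is the column-integrated vapour mass per unit area: PW = (1/g) Σ q̄ Δp, with q in kg/kg and Δp in Pa (1 kg/m² of water = 1 mm).
Layer 1005–510 hPa: Δp = 495 hPa = 49500 Pa, q̄ = 0.00178 kg/kg → 0.00178 × 49500 / 9.8 = 8.99 mm
Layer 510–350 hPa: Δp = 160 hPa = 16000 Pa, q̄ = 0.00021 kg/kg → 0.00021 × 16000 / 9.8 = 0.34 mm
PW = 8.99 + 0.34 = 9.33 ≈ 9.3 mm.

PW ≈ 9.3 mm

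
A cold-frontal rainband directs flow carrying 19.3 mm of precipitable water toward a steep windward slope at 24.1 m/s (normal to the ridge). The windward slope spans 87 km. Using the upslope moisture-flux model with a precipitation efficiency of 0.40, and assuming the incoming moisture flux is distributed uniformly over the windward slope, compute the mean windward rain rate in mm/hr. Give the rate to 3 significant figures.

Incoming column moisture flux per unit ridge length: F = V × PW = 24.1 × 19.3 = 465.13 mm·m/s.
Spread over the 87 km slope with efficiency ε = 0.40: R = ε·F/W = 0.40 × 465.13 / 87000 m = 2.139e-03 mm/s.
R = 2.139e-03 × 3600 = 7.70 mm/hr.

R ≈ 7.70 mm/hr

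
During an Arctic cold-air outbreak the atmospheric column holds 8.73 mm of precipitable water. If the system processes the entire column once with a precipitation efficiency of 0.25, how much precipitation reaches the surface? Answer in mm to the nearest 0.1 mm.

precipitation ≈ 2.2 mm

Precipitation = ε × PW = 0.25 × 8.73 = 2.2 mm.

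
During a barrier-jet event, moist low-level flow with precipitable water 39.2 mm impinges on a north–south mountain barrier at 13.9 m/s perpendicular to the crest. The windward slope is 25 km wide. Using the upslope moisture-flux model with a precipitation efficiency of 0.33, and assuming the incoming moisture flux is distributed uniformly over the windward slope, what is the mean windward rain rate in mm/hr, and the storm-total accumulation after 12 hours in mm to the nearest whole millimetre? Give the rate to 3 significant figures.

Incoming column moisture flux per unit ridge length: F = V × PW = 13.9 × 39.2 = 544.88 mm·m/s.
Spread over the 25 km slope with efficiency ε = 0.33: R = ε·F/W = 0.33 × 544.88 / 25000 m = 7.192e-03 mm/s.
R = 7.192e-03 × 3600 = 25.9 mm/hr.
Over 12 h: total = 25.9 × 12 = 310.8 ≈ 311 mm.

R ≈ 25.9 mm/hr; total ≈ 311 mm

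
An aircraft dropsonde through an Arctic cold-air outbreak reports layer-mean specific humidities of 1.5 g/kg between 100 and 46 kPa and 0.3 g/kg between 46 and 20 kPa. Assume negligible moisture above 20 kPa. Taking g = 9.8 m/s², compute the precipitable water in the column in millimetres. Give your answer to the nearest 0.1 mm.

Precipitable water is the column-integrated vapour mass per unit area: PW = (1/g) Σ q̄ Δp, with q in kg/kg and Δp in Pa (1 kg/m² of water = 1 mm).
Layer 100–46 kPa: Δp = 540 hPa = 54000 Pa, q̄ = 0.0015 kg/kg → 0.0015 × 54000 / 9.8 = 8.27 mm
Layer 46–20 kPa: Δp = 260 hPa = 26000 Pa, q̄ = 0.0003 kg/kg → 0.0003 × 26000 / 9.8 = 0.80 mm
PW = 8.27 + 0.80 = 9.07 ≈ 9.1 mm.

PW ≈ 9.1 mm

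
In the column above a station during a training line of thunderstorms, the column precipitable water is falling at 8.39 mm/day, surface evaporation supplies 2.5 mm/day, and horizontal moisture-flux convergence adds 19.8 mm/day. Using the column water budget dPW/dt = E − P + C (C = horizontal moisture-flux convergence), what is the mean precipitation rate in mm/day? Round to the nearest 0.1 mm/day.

P ≈ 30.7 mm/day

dPW/dt = -8.39 mm/day.
P = E + C − dPW/dt = 2.5 + (19.8) − (-8.39) = 30.7 mm/day.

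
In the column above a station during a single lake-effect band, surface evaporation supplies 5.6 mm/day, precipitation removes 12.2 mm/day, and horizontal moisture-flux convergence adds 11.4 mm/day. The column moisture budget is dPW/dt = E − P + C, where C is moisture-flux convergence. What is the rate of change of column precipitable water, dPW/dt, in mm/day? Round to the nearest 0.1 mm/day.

dPW/dt = E − P + C = 5.6 − 12.2 + (11.4) = 4.8 mm/day.

dPW/dt ≈ 4.8 mm/day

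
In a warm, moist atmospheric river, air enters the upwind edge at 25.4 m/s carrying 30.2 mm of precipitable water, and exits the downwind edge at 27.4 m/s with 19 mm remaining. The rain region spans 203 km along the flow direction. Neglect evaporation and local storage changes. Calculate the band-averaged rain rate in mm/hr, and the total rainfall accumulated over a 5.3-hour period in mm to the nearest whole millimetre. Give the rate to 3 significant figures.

Column moisture flux per unit crosswind length is F = V × PW.
Inflow: F_in = 25.4 × 30.2 = 767.08 mm·m/s
Outflow: F_out = 27.4 × 19 = 520.6 mm·m/s
Steady-state rate R = (F_in − F_out)/L = (767.08 − 520.6) / 203000 m = 1.214e-03 mm/s.
R = 1.214e-03 × 3600 = 4.37 mm/hr.
Over 5.3 h: total = 4.37 × 5.3 = 23.161 ≈ 23 mm.

R ≈ 4.37 mm/hr; total ≈ 23 mm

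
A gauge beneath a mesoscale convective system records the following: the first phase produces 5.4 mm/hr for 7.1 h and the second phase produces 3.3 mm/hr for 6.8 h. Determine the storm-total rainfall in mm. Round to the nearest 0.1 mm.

Total = Σ Rᵢ Δtᵢ = 5.4 × 7.1 + 3.3 × 6.8
      = 38.34 + 22.44 = 60.8 mm.

total ≈ 60.8 mm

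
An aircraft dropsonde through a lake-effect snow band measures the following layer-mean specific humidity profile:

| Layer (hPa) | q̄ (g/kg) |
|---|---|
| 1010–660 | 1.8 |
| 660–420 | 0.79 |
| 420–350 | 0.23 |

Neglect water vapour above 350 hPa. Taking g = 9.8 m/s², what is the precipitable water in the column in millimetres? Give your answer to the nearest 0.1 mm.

PW ≈ 8.5 mm

Precipitable water is the column-integrated vapour mass per unit area: PW = (1/g) Σ q̄ Δp, with q in kg/kg and Δp in Pa (1 kg/m² of water = 1 mm).
Layer 1010–660 hPa: Δp = 350 hPa = 35000 Pa, q̄ = 0.0018 kg/kg → 0.0018 × 35000 / 9.8 = 6.43 mm
Layer 660–420 hPa: Δp = 240 hPa = 24000 Pa, q̄ = 0.00079 kg/kg → 0.00079 × 24000 / 9.8 = 1.93 mm
Layer 420–350 hPa: Δp = 70 hPa = 7000 Pa, q̄ = 0.00023 kg/kg → 0.00023 × 7000 / 9.8 = 0.16 mm
PW = 6.43 + 1.93 + 0.16 = 8.52 ≈ 8.5 mm.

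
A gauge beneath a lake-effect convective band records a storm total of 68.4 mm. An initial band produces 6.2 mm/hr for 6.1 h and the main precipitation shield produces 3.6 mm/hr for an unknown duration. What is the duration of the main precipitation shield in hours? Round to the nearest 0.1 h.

Known phases: 6.2 × 6.1 = 37.82 mm.
Remaining depth = 68.4 − 37.82 = 30.58 mm.
Duration = 30.58 / 3.6 = 8.5 h.

duration ≈ 8.5 h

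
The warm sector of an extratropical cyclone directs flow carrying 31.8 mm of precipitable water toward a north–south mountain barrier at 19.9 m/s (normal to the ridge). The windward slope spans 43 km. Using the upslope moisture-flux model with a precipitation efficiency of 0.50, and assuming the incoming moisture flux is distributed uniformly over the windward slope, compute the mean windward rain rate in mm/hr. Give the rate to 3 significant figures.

Incoming column moisture flux per unit ridge length: F = V × PW = 19.9 × 31.8 = 632.82 mm·m/s.
Spread over the 43 km slope with efficiency ε = 0.50: R = ε·F/W = 0.50 × 632.82 / 43000 m = 7.358e-03 mm/s.
R = 7.358e-03 × 3600 = 26.5 mm/hr.

R ≈ 26.5 mm/hr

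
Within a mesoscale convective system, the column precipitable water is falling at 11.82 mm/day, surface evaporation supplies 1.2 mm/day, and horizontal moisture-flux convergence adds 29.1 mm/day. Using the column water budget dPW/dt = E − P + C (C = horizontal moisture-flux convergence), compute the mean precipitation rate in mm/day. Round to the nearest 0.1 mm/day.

dPW/dt = -11.82 mm/day.
P = E + C − dPW/dt = 1.2 + (29.1) − (-11.82) = 42.1 mm/day.

P ≈ 42.1 mm/day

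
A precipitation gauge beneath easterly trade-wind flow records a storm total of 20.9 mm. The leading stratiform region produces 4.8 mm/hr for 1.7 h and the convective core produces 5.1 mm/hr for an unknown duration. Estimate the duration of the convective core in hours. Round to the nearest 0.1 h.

Known phases: 4.8 × 1.7 = 8.16 mm.
Remaining depth = 20.9 − 8.16 = 12.74 mm.
Duration = 12.74 / 5.1 = 2.5 h.

duration ≈ 2.5 h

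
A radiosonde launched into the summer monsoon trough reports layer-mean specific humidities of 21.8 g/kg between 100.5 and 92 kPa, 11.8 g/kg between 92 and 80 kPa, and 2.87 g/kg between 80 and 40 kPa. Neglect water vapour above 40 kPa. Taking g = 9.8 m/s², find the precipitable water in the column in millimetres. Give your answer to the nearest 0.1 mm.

PW ≈ 45.1 mm

Precipitable water is the column-integrated vapour mass per unit area: PW = (1/g) Σ q̄ Δp, with q in kg/kg and Δp in Pa (1 kg/m² of water = 1 mm).
Layer 100.5–92 kPa: Δp = 85 hPa = 8500 Pa, q̄ = 0.0218 kg/kg → 0.0218 × 8500 / 9.8 = 18.91 mm
Layer 92–80 kPa: Δp = 120 hPa = 12000 Pa, q̄ = 0.0118 kg/kg → 0.0118 × 12000 / 9.8 = 14.45 mm
Layer 80–40 kPa: Δp = 400 hPa = 40000 Pa, q̄ = 0.00287 kg/kg → 0.00287 × 40000 / 9.8 = 11.71 mm
PW = 18.91 + 14.45 + 11.71 = 45.07 ≈ 45.1 mm.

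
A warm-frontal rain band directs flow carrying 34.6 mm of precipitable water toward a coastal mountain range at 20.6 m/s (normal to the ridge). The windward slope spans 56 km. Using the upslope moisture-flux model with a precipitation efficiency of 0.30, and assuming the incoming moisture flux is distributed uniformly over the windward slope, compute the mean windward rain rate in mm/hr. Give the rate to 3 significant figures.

R ≈ 13.7 mm/hr

Incoming column moisture flux per unit ridge length: F = V × PW = 20.6 × 34.6 = 712.76 mm·m/s.
Spread over the 56 km slope with efficiency ε = 0.30: R = ε·F/W = 0.30 × 712.76 / 56000 m = 3.818e-03 mm/s.
R = 3.818e-03 × 3600 = 13.7 mm/hr.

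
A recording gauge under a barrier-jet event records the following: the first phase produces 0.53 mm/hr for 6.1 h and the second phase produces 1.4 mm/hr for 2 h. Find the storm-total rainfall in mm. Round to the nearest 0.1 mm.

Total = Σ Rᵢ Δtᵢ = 0.53 × 6.1 + 1.4 × 2
      = 3.233 + 2.8 = 6.0 mm.

total ≈ 6.0 mm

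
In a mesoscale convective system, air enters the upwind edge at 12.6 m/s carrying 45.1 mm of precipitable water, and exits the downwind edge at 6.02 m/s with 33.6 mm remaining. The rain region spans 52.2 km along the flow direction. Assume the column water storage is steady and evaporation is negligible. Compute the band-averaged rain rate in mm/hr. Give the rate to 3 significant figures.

Column moisture flux per unit crosswind length is F = V × PW.
Inflow: F_in = 12.6 × 45.1 = 568.26 mm·m/s
Outflow: F_out = 6.02 × 33.6 = 202.272 mm·m/s
Steady-state rate R = (F_in − F_out)/L = (568.26 − 202.272) / 52200 m = 7.011e-03 mm/s.
R = 7.011e-03 × 3600 = 25.2 mm/hr.

R ≈ 25.2 mm/hr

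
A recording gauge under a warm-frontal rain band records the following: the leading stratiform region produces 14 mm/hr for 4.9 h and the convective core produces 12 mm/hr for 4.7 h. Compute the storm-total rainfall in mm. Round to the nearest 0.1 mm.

total ≈ 125.0 mm

Total = Σ Rᵢ Δtᵢ = 14 × 4.9 + 12 × 4.7
      = 68.6 + 56.4 = 125.0 mm.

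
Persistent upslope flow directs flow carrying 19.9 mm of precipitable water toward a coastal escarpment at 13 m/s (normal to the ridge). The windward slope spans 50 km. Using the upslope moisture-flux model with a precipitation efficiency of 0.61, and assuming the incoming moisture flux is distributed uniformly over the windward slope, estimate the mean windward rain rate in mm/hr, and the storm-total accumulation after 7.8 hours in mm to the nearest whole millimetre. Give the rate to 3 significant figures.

Incoming column moisture flux per unit ridge length: F = V × PW = 13 × 19.9 = 258.7 mm·m/s.
Spread over the 50 km slope with efficiency ε = 0.61: R = ε·F/W = 0.61 × 258.7 / 50000 m = 3.156e-03 mm/s.
R = 3.156e-03 × 3600 = 11.4 mm/hr.
Over 7.8 h: total = 11.4 × 7.8 = 88.92 ≈ 89 mm.

R ≈ 11.4 mm/hr; total ≈ 89 mm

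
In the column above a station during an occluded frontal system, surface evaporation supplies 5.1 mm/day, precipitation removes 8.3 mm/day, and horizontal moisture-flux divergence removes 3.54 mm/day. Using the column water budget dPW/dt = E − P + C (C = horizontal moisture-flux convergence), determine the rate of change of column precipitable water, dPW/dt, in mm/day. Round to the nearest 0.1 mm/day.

dPW/dt = E − P + C = 5.1 − 8.3 + (-3.54) = -6.7 mm/day.

dPW/dt ≈ -6.7 mm/day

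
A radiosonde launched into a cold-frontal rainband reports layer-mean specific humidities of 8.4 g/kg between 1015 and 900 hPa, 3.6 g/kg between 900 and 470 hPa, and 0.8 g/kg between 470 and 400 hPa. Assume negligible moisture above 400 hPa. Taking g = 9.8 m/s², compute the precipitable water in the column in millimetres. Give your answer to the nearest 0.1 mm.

PW ≈ 26.2 mm

Precipitable water is the column-integrated vapour mass per unit area: PW = (1/g) Σ q̄ Δp, with q in kg/kg and Δp in Pa (1 kg/m² of water = 1 mm).
Layer 1015–900 hPa: Δp = 115 hPa = 11500 Pa, q̄ = 0.0084 kg/kg → 0.0084 × 11500 / 9.8 = 9.86 mm
Layer 900–470 hPa: Δp = 430 hPa = 43000 Pa, q̄ = 0.0036 kg/kg → 0.0036 × 43000 / 9.8 = 15.80 mm
Layer 470–400 hPa: Δp = 70 hPa = 7000 Pa, q̄ = 0.0008 kg/kg → 0.0008 × 7000 / 9.8 = 0.57 mm
PW = 9.86 + 15.80 + 0.57 = 26.23 ≈ 26.2 mm.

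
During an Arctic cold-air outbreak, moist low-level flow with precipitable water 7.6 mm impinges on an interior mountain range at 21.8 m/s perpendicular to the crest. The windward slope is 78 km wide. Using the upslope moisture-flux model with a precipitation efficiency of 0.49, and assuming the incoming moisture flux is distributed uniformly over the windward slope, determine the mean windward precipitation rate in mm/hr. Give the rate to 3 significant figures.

R ≈ 3.75 mm/hr

Incoming column moisture flux per unit ridge length: F = V × PW = 21.8 × 7.6 = 165.68 mm·m/s.
Spread over the 78 km slope with efficiency ε = 0.49: R = ε·F/W = 0.49 × 165.68 / 78000 m = 1.041e-03 mm/s.
R = 1.041e-03 × 3600 = 3.75 mm/hr.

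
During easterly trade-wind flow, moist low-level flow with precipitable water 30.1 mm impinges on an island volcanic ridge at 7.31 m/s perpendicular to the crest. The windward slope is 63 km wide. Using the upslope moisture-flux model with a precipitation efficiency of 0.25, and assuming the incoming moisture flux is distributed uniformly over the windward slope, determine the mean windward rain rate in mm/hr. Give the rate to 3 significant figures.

Incoming column moisture flux per unit ridge length: F = V × PW = 7.31 × 30.1 = 220.031 mm·m/s.
Spread over the 63 km slope with efficiency ε = 0.25: R = ε·F/W = 0.25 × 220.031 / 63000 m = 8.731e-04 mm/s.
R = 8.731e-04 × 3600 = 3.14 mm/hr.

R ≈ 3.14 mm/hr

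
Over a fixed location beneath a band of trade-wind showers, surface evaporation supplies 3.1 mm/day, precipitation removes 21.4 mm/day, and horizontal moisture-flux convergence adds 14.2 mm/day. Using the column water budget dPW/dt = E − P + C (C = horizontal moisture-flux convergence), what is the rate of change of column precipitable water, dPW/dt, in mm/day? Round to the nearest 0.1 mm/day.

dPW/dt = E − P + C = 3.1 − 21.4 + (14.2) = -4.1 mm/day.

dPW/dt ≈ -4.1 mm/day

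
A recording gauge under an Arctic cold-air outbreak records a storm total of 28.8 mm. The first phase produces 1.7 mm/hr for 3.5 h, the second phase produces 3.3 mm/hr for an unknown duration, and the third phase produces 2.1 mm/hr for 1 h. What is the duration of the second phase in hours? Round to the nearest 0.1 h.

Known phases: 1.7 × 3.5 + 2.1 × 1 = 5.95 + 2.1 = 8.05 mm.
Remaining depth = 28.8 − 8.05 = 20.75 mm.
Duration = 20.75 / 3.3 = 6.3 h.

duration ≈ 6.3 h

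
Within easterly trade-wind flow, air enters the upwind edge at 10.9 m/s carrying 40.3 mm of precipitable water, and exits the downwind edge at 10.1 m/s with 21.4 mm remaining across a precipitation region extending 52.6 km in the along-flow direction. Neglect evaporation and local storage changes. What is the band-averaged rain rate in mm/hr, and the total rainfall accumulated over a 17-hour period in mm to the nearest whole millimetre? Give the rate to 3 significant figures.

R ≈ 15.3 mm/hr; total ≈ 260 mm

Column moisture flux per unit crosswind length is F = V × PW.
Inflow: F_in = 10.9 × 40.3 = 439.27 mm·m/s
Outflow: F_out = 10.1 × 21.4 = 216.14 mm·m/s
Steady-state rate R = (F_in − F_out)/L = (439.27 − 216.14) / 52600 m = 4.242e-03 mm/s.
R = 4.242e-03 × 3600 = 15.3 mm/hr.
Over 17 h: total = 15.3 × 17 = 260.1 ≈ 260 mm.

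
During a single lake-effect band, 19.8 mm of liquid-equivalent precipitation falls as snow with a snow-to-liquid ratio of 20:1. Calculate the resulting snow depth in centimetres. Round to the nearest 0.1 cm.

snow depth ≈ 39.6 cm

Snow depth = liquid × ratio = 19.8 mm × 20 = 396 mm = 39.6 cm.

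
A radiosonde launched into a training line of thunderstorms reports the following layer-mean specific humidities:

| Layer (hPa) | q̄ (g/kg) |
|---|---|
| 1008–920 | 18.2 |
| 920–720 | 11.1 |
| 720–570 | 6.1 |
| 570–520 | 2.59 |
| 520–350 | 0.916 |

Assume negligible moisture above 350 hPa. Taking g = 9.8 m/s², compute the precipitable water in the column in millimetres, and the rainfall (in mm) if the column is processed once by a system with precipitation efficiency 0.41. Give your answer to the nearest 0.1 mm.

Precipitable water is the column-integrated vapour mass per unit area: PW = (1/g) Σ q̄ Δp, with q in kg/kg and Δp in Pa (1 kg/m² of water = 1 mm).
Layer 1008–920 hPa: Δp = 88 hPa = 8800 Pa, q̄ = 0.0182 kg/kg → 0.0182 × 8800 / 9.8 = 16.34 mm
Layer 920–720 hPa: Δp = 200 hPa = 20000 Pa, q̄ = 0.0111 kg/kg → 0.0111 × 20000 / 9.8 = 22.65 mm
Layer 720–570 hPa: Δp = 150 hPa = 15000 Pa, q̄ = 0.0061 kg/kg → 0.0061 × 15000 / 9.8 = 9.34 mm
Layer 570–520 hPa: Δp = 50 hPa = 5000 Pa, q̄ = 0.00259 kg/kg → 0.00259 × 5000 / 9.8 = 1.32 mm
Layer 520–350 hPa: Δp = 170 hPa = 17000 Pa, q̄ = 0.000916 kg/kg → 0.000916 × 17000 / 9.8 = 1.59 mm
PW = 16.34 + 22.65 + 9.34 + 1.32 + 1.59 = 51.24 ≈ 51.2 mm.
Rainfall = ε × PW = 0.41 × 51.2 = 21.0 mm.

PW ≈ 51.2 mm; rainfall ≈ 21.0 mm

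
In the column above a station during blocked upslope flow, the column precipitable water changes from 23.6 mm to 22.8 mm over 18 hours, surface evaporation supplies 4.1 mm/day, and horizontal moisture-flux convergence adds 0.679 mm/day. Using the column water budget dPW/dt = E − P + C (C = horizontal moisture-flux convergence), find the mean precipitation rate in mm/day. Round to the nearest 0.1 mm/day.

dPW/dt = (22.8 − 23.6) mm / (18/24 day) = -1.067 mm/day.
P = E + C − dPW/dt = 4.1 + (0.679) − (-1.067) = 5.8 mm/day.

P ≈ 5.8 mm/day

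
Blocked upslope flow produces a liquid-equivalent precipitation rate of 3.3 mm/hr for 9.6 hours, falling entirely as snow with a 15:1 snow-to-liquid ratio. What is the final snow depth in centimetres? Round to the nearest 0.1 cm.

snow depth ≈ 47.5 cm

Liquid-equivalent depth = 3.3 × 9.6 = 31.68 mm.
Snow depth = 31.68 mm × 15 = 475.2 mm = 47.5 cm.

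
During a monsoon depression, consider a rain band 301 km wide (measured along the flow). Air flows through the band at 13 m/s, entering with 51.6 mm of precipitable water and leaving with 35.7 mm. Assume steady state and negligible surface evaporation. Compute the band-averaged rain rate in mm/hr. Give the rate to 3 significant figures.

R ≈ 2.47 mm/hr

Column moisture flux per unit crosswind length is F = V × PW.
Inflow: F_in = 13 × 51.6 = 670.8 mm·m/s
Outflow: F_out = 13 × 35.7 = 464.1 mm·m/s
Steady-state rate R = (F_in − F_out)/L = (670.8 − 464.1) / 301000 m = 6.867e-04 mm/s.
R = 6.867e-04 × 3600 = 2.47 mm/hr.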